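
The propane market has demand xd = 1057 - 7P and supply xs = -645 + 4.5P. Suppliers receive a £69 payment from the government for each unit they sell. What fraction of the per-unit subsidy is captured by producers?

Pre-subsidy: 1057 - 7P = -645 + 4.5P gives P* = 148, x* = 21.
With the subsidy, sellers receive Ps = Pb + 69 for each unit, where Pb is the price buyers pay.
Supply in terms of Pb becomes xs = -645 + 4.5(Pb + 69) = -334.5 + 4.5Pb. Setting this equal to demand: 1057 - 7Pb = -334.5 + 4.5Pb, so Pb = 121.
Sellers receive Ps = 121 + 69 = 190; x' = 1057 − 7·121 = 210.
Buyers' price falls by P* − Pb = 148 − 121 = 27; sellers' price rises by Ps − P* = 190 − 148 = 42.
So producers capture 42/69 = 14/23 of each unit of subsidy.

Producer share = 14/23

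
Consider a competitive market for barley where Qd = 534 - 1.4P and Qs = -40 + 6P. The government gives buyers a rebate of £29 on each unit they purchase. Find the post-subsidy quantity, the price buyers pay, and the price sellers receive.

Pre-subsidy: 534 - 1.4P = -40 + 6P gives P* = 2870/37, Q* = 15740/37.
With the rebate, buyers effectively pay Pb = Ps − 29, where Ps is the price sellers receive.
Demand in terms of Ps becomes Qd = 534 − 1.4(Ps − 29) = 574.6 - 1.4Ps. Setting this equal to supply: 574.6 - 1.4Ps = -40 + 6Ps, so Ps = 3073/37.
Buyers pay Pb = 3073/37 − 29 = 2000/37; Q' = -40 + 6·(3073/37) = 16958/37.

Q' = 16958/37; buyers pay 2000/37; sellers receive 3073/37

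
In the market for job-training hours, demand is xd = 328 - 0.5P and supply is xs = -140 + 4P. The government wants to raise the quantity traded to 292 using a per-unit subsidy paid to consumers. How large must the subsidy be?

Required subsidy s = 36 per unit

At x = 292, invert demand for the buyer price: Pb = (328 − 292)/0.5 = 72; invert supply for the seller price: Ps = (292 − (-140))/4 = 108.
The subsidy must fill the gap: s = Ps − Pb = 108 − 72 = 36.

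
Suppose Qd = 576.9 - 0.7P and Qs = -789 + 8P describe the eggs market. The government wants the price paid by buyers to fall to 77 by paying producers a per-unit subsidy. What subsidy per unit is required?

At a buyer price of 77, quantity demanded is 576.9 − 0.7·77 = 523.
Sellers supply 523 only when they receive Ps with -789 + 8·Ps = 523, i.e. Ps = 164.
s = Ps − Pb = 164 − 77 = 87.

Required subsidy s = 87 per unit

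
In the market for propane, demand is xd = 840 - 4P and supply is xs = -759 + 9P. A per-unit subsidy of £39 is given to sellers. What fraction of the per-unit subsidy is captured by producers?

Producer share = 4/13

Pre-subsidy: 840 - 4P = -759 + 9P gives P* = 123, x* = 348.
With the subsidy, sellers receive Ps = Pb + 39 for each unit, where Pb is the price buyers pay.
Supply in terms of Pb becomes xs = -759 + 9(Pb + 39) = -408 + 9Pb. Setting this equal to demand: 840 - 4Pb = -408 + 9Pb, so Pb = 96.
Sellers receive Ps = 96 + 39 = 135; x' = 840 − 4·96 = 456.
Buyers' price falls by P* − Pb = 123 − 96 = 27; sellers' price rises by Ps − P* = 135 − 123 = 12.
So producers capture 12/39 = 4/13 of each unit of subsidy.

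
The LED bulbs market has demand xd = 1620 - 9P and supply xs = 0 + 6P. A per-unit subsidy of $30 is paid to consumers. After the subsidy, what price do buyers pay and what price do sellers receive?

Pre-subsidy: 1620 - 9P = 0 + 6P gives P* = 108, x* = 648.
With the rebate, buyers effectively pay Pb = Ps − 30, where Ps is the price sellers receive.
Demand in terms of Ps becomes xd = 1620 − 9(Ps − 30) = 1890 - 9Ps. Setting this equal to supply: 1890 - 9Ps = 0 + 6Ps, so Ps = 126.
Buyers pay Pb = 126 − 30 = 96; x' = 0 + 6·126 = 756.

Buyers pay $96; sellers receive $126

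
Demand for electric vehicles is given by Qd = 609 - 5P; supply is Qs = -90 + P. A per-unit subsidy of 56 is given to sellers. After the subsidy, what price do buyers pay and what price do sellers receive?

Pre-subsidy: 609 - 5P = -90 + P gives P* = 116.5, Q* = 26.5.
With the subsidy, sellers receive Ps = Pb + 56 for each unit, where Pb is the price buyers pay.
Supply in terms of Pb becomes Qs = -90 + 1(Pb + 56) = -34 + Pb. Setting this equal to demand: 609 - 5Pb = -34 + Pb, so Pb = 643/6.
Sellers receive Ps = 643/6 + 56 = 979/6; Q' = 609 − 5·(643/6) = 439/6.

Buyers pay 643/6; sellers receive 979/6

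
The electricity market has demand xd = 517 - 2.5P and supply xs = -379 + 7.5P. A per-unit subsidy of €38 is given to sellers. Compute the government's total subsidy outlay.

Government cost = €13841.5

Pre-subsidy: 517 - 2.5P = -379 + 7.5P gives P* = 89.6, x* = 293.
With the subsidy, sellers receive Ps = Pb + 38 for each unit, where Pb is the price buyers pay.
Supply in terms of Pb becomes xs = -379 + 7.5(Pb + 38) = -94 + 7.5Pb. Setting this equal to demand: 517 - 2.5Pb = -94 + 7.5Pb, so Pb = 61.1.
Sellers receive Ps = 61.1 + 38 = 99.1; x' = 517 − 2.5·61.1 = 364.25.
Government outlay = subsidy × quantity = 38 × 364.25 = 13841.5.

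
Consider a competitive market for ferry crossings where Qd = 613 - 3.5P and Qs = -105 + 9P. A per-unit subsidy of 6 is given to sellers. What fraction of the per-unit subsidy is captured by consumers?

Pre-subsidy: 613 - 3.5P = -105 + 9P gives P* = 57.44, Q* = 411.96.
With the subsidy, sellers receive Ps = Pb + 6 for each unit, where Pb is the price buyers pay.
Supply in terms of Pb becomes Qs = -105 + 9(Pb + 6) = -51 + 9Pb. Setting this equal to demand: 613 - 3.5Pb = -51 + 9Pb, so Pb = 53.12.
Sellers receive Ps = 53.12 + 6 = 59.12; Q' = 613 − 3.5·53.12 = 427.08.
Buyers' price falls by P* − Pb = 57.44 − 53.12 = 4.32; sellers' price rises by Ps − P* = 59.12 − 57.44 = 1.68.
So consumers capture 4.32/6 = 0.72 of each unit of subsidy.

Consumer share = 0.72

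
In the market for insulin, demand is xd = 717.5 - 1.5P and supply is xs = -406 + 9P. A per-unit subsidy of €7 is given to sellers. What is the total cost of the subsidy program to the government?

Pre-subsidy: 717.5 - 1.5P = -406 + 9P gives P* = 107, x* = 557.
With the subsidy, sellers receive Ps = Pb + 7 for each unit, where Pb is the price buyers pay.
Supply in terms of Pb becomes xs = -406 + 9(Pb + 7) = -343 + 9Pb. Setting this equal to demand: 717.5 - 1.5Pb = -343 + 9Pb, so Pb = 101.
Sellers receive Ps = 101 + 7 = 108; x' = 717.5 − 1.5·101 = 566.
Government outlay = subsidy × quantity = 7 × 566 = 3962.

Government cost = €3962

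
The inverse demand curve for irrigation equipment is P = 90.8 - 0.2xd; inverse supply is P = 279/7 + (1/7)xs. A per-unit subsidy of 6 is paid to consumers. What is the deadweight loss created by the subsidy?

Pre-subsidy: 90.8 - 0.2x = 279/7 + (1/7)x gives x* = 1783/12 and P* = 733/12.
With the rebate, buyers effectively pay Pb = Ps − 6, where Ps is the price sellers receive.
On the curves, Pb = 90.8 - 0.2x and Ps = 279/7 + (1/7)x; the wedge Ps − Pb = 6 gives 279/7 + (1/7)x − (90.8 - 0.2x) = 6, so x' = 1993/12.
Then Pb = 90.8 − 0.2·(1993/12) = 691/12 and Ps = 279/7 + (1/7)·(1993/12) = 763/12.
The subsidy expands output by 1993/12 − 1783/12 = 17.5 past the efficient level; on those units the gap between marginal cost and willingness to pay runs from 0 up to 6.
DWL = ½ × 6 × 17.5 = 52.5.

Deadweight loss = 52.5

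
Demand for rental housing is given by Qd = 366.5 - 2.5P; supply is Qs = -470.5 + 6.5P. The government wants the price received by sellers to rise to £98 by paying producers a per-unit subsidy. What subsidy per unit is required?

At a seller price of 98, quantity supplied is -470.5 + 6.5·98 = 166.5.
Buyers absorb 166.5 only when they pay Pb with 366.5 − 2.5·Pb = 166.5, i.e. Pb = 80.
s = Ps − Pb = 98 − 80 = 18.

Required subsidy s = £18 per unit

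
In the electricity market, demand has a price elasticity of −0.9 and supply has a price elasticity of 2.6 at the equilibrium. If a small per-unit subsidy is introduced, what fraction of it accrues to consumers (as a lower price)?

Consumer share = 26/35

For a small subsidy around the equilibrium, the benefit split depends on the relative slopes, which at a point are proportional to the elasticities.
Buyer share = εs/(εs + |εd|) = 2.6/(2.6 + 0.9) = 26/35; seller share = |εd|/(εs + |εd|) = 9/35.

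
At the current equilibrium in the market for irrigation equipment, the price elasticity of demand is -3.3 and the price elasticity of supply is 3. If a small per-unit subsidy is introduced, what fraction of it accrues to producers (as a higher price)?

Producer share = 11/21

For a small subsidy around the equilibrium, the benefit split depends on the relative slopes, which at a point are proportional to the elasticities.
Buyer share = εs/(εs + |εd|) = 3/(3 + 3.3) = 10/21; seller share = |εd|/(εs + |εd|) = 11/21.
So producers capture 11/21 of the subsidy.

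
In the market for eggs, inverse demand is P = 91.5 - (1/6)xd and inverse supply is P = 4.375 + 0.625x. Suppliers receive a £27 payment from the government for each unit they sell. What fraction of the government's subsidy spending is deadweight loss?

Pre-subsidy: 91.5 - (1/6)x = 4.375 + 0.625x gives x* = 2091/19 and P* = 1390/19.
With the subsidy, sellers receive Ps = Pb + 27 for each unit, where Pb is the price buyers pay.
On the curves, Pb = 91.5 - (1/6)x and Ps = 4.375 + 0.625x; the wedge Ps − Pb = 27 gives 4.375 + 0.625x − (91.5 - (1/6)x) = 27, so x' = 2739/19.
Then Pb = 91.5 − (1/6)·(2739/19) = 1282/19 and Ps = 4.375 + 0.625·(2739/19) = 1795/19.
ΔCS = ½(2091/19 + 2739/19)(1390/19 − 1282/19) = 260820/361; ΔPS = ½(2091/19 + 2739/19)(1795/19 − 1390/19) = 978075/361.
Government spending = 27 × 2739/19 = 73953/19.
DWL = ½ × 27 × (2739/19 − 2091/19) = 8748/19; fraction = (8748/19) / (73953/19) = 108/913.

DWL / government spending = 108/913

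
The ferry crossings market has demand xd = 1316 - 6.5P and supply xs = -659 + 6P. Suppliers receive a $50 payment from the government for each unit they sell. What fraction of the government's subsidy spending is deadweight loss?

DWL / government spending = 78/445

Pre-subsidy: 1316 - 6.5P = -659 + 6P gives P* = 158, x* = 289.
With the subsidy, sellers receive Ps = Pb + 50 for each unit, where Pb is the price buyers pay.
Supply in terms of Pb becomes xs = -659 + 6(Pb + 50) = -359 + 6Pb. Setting this equal to demand: 1316 - 6.5Pb = -359 + 6Pb, so Pb = 134.
Sellers receive Ps = 134 + 50 = 184; x' = 1316 − 6.5·134 = 445.
ΔCS = ½(289 + 445)(158 − 134) = 8808; ΔPS = ½(289 + 445)(184 − 158) = 9542.
Government spending = 50 × 445 = 22250.
DWL = ½ × 50 × (445 − 289) = 3900; fraction = 3900 / 22250 = 78/445.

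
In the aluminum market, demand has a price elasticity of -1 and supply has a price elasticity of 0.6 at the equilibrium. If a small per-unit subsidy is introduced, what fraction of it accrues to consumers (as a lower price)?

For a small subsidy around the equilibrium, the benefit split depends on the relative slopes, which at a point are proportional to the elasticities.
Buyer share = εs/(εs + |εd|) = 0.6/(0.6 + 1) = 0.375; seller share = |εd|/(εs + |εd|) = 0.625.

Consumer share = 0.375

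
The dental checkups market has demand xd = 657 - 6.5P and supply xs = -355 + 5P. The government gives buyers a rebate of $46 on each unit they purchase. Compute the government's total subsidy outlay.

Government cost = $9890

Pre-subsidy: 657 - 6.5P = -355 + 5P gives P* = 88, x* = 85.
With the rebate, buyers effectively pay Pb = Ps − 46, where Ps is the price sellers receive.
Demand in terms of Ps becomes xd = 657 − 6.5(Ps − 46) = 956 - 6.5Ps. Setting this equal to supply: 956 - 6.5Ps = -355 + 5Ps, so Ps = 114.
Buyers pay Pb = 114 − 46 = 68; x' = -355 + 5·114 = 215.
Government outlay = subsidy × quantity = 46 × 215 = 9890.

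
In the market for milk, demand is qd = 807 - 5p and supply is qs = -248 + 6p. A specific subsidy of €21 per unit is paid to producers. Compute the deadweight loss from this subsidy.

Deadweight loss = 6615/11

Pre-subsidy: 807 - 5p = -248 + 6p gives p* = 1055/11, q* = 3602/11.
With the subsidy, sellers receive ps = pb + 21 for each unit, where pb is the price buyers pay.
Supply in terms of pb becomes qs = -248 + 6(pb + 21) = -122 + 6pb. Setting this equal to demand: 807 - 5pb = -122 + 6pb, so pb = 929/11.
Sellers receive ps = 929/11 + 21 = 1160/11; q' = 807 − 5·(929/11) = 4232/11.
The subsidy expands output by 4232/11 − 3602/11 = 630/11 past the efficient level; on those units the gap between marginal cost and willingness to pay runs from 0 up to 21.
DWL = ½ × 21 × 630/11 = 6615/11.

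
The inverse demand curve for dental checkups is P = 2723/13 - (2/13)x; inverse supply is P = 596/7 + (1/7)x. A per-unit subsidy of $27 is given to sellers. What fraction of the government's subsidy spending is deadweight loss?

DWL / government spending = 91/1020

Pre-subsidy: 2723/13 - (2/13)x = 596/7 + (1/7)x gives x* = 419 and P* = 145.
With the subsidy, sellers receive Ps = Pb + 27 for each unit, where Pb is the price buyers pay.
On the curves, Pb = 2723/13 - (2/13)x and Ps = 596/7 + (1/7)x; the wedge Ps − Pb = 27 gives 596/7 + (1/7)x − (2723/13 - (2/13)x) = 27, so x' = 510.
Then Pb = 2723/13 − (2/13)·510 = 131 and Ps = 596/7 + (1/7)·510 = 158.
ΔCS = ½(419 + 510)(145 − 131) = 6503; ΔPS = ½(419 + 510)(158 − 145) = 6038.5.
Government spending = 27 × 510 = 13770.
DWL = ½ × 27 × (510 − 419) = 1228.5; fraction = 1228.5 / 13770 = 91/1020.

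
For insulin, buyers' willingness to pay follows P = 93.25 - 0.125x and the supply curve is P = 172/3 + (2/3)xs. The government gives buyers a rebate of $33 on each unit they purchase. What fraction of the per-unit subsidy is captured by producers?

Producer share = 16/19

Pre-subsidy: 93.25 - 0.125x = 172/3 + (2/3)x gives x* = 862/19 and P* = 1664/19.
With the rebate, buyers effectively pay Pb = Ps − 33, where Ps is the price sellers receive.
On the curves, Pb = 93.25 - 0.125x and Ps = 172/3 + (2/3)x; the wedge Ps − Pb = 33 gives 172/3 + (2/3)x − (93.25 - 0.125x) = 33, so x' = 1654/19.
Then Pb = 93.25 − 0.125·(1654/19) = 1565/19 and Ps = 172/3 + (2/3)·(1654/19) = 2192/19.
Buyers' price falls by P* − Pb = 1664/19 − 1565/19 = 99/19; sellers' price rises by Ps − P* = 2192/19 − 1664/19 = 528/19.
So producers capture (528/19)/33 = 16/19 of each unit of subsidy.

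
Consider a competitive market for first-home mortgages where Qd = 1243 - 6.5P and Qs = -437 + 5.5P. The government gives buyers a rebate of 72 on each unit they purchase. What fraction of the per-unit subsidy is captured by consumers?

Pre-subsidy: 1243 - 6.5P = -437 + 5.5P gives P* = 140, Q* = 333.
With the rebate, buyers effectively pay Pb = Ps − 72, where Ps is the price sellers receive.
Demand in terms of Ps becomes Qd = 1243 − 6.5(Ps − 72) = 1711 - 6.5Ps. Setting this equal to supply: 1711 - 6.5Ps = -437 + 5.5Ps, so Ps = 179.
Buyers pay Pb = 179 − 72 = 107; Q' = -437 + 5.5·179 = 547.5.
Buyers' price falls by P* − Pb = 140 − 107 = 33; sellers' price rises by Ps − P* = 179 − 140 = 39.
So consumers capture 33/72 = 11/24 of each unit of subsidy.

Consumer share = 11/24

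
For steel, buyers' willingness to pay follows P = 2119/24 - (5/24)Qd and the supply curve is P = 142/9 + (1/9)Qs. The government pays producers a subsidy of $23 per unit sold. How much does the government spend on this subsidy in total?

Pre-subsidy: 2119/24 - (5/24)Q = 142/9 + (1/9)Q gives Q* = 227 and P* = 41.
With the subsidy, sellers receive Ps = Pb + 23 for each unit, where Pb is the price buyers pay.
On the curves, Pb = 2119/24 - (5/24)Q and Ps = 142/9 + (1/9)Q; the wedge Ps − Pb = 23 gives 142/9 + (1/9)Q − (2119/24 - (5/24)Q) = 23, so Q' = 299.
Then Pb = 2119/24 − (5/24)·299 = 26 and Ps = 142/9 + (1/9)·299 = 49.
Government outlay = subsidy × quantity = 23 × 299 = 6877.

Government cost = $6877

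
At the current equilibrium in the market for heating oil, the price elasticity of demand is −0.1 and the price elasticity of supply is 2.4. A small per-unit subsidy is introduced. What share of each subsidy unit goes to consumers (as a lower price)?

For a small subsidy around the equilibrium, the benefit split depends on the relative slopes, which at a point are proportional to the elasticities.
Buyer share = εs/(εs + |εd|) = 2.4/(2.4 + 0.1) = 0.96; seller share = |εd|/(εs + |εd|) = 0.04.

Consumer share = 0.96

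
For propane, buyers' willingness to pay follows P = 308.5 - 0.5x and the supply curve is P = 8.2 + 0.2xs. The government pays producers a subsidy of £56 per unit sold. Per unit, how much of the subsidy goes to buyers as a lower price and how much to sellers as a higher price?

Buyers gain £40 per unit; sellers gain £16 per unit

Pre-subsidy: 308.5 - 0.5x = 8.2 + 0.2x gives x* = 429 and P* = 94.
With the subsidy, sellers receive Ps = Pb + 56 for each unit, where Pb is the price buyers pay.
On the curves, Pb = 308.5 - 0.5x and Ps = 8.2 + 0.2x; the wedge Ps − Pb = 56 gives 8.2 + 0.2x − (308.5 - 0.5x) = 56, so x' = 509.
Then Pb = 308.5 − 0.5·509 = 54 and Ps = 8.2 + 0.2·509 = 110.
Buyers' price falls by P* − Pb = 94 − 54 = 40; sellers' price rises by Ps − P* = 110 − 94 = 16.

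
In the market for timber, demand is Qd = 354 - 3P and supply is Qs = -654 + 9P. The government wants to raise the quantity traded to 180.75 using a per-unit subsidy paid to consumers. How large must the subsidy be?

Required subsidy s = 35 per unit

At Q = 180.75, invert demand for the buyer price: Pb = (354 − 180.75)/3 = 57.75; invert supply for the seller price: Ps = (180.75 − (-654))/9 = 92.75.
The subsidy must fill the gap: s = Ps − Pb = 92.75 − 57.75 = 35.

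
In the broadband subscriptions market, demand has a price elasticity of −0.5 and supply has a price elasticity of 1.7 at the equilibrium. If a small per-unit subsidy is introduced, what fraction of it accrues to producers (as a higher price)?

For a small subsidy around the equilibrium, the benefit split depends on the relative slopes, which at a point are proportional to the elasticities.
Buyer share = εs/(εs + |εd|) = 1.7/(1.7 + 0.5) = 17/22; seller share = |εd|/(εs + |εd|) = 5/22.
So producers capture 5/22 of the subsidy.

Producer share = 5/22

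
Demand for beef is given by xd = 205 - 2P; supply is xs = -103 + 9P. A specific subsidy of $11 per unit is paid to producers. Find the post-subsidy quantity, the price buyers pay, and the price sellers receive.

Pre-subsidy: 205 - 2P = -103 + 9P gives P* = 28, x* = 149.
With the subsidy, sellers receive Ps = Pb + 11 for each unit, where Pb is the price buyers pay.
Supply in terms of Pb becomes xs = -103 + 9(Pb + 11) = -4 + 9Pb. Setting this equal to demand: 205 - 2Pb = -4 + 9Pb, so Pb = 19.
Sellers receive Ps = 19 + 11 = 30; x' = 205 − 2·19 = 167.

x' = 167; buyers pay $19; sellers receive $30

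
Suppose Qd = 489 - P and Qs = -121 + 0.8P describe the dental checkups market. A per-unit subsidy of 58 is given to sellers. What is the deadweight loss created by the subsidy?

Deadweight loss = 6728/9

Pre-subsidy: 489 - P = -121 + 0.8P gives P* = 3050/9, Q* = 1351/9.
With the subsidy, sellers receive Ps = Pb + 58 for each unit, where Pb is the price buyers pay.
Supply in terms of Pb becomes Qs = -121 + 0.8(Pb + 58) = -74.6 + 0.8Pb. Setting this equal to demand: 489 - Pb = -74.6 + 0.8Pb, so Pb = 2818/9.
Sellers receive Ps = 2818/9 + 58 = 3340/9; Q' = 489 − 1·(2818/9) = 1583/9.
The subsidy expands output by 1583/9 − 1351/9 = 232/9 past the efficient level; on those units the gap between marginal cost and willingness to pay runs from 0 up to 58.
DWL = ½ × 58 × 232/9 = 6728/9.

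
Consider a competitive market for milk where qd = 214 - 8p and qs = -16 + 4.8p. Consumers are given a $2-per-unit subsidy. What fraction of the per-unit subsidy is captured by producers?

Pre-subsidy: 214 - 8p = -16 + 4.8p gives p* = 17.96875, q* = 70.25.
With the rebate, buyers effectively pay pb = ps − 2, where ps is the price sellers receive.
Demand in terms of ps becomes qd = 214 − 8(ps − 2) = 230 - 8ps. Setting this equal to supply: 230 - 8ps = -16 + 4.8ps, so ps = 19.21875.
Buyers pay pb = 19.21875 − 2 = 17.21875; q' = -16 + 4.8·19.21875 = 76.25.
Buyers' price falls by p* − pb = 17.96875 − 17.21875 = 0.75; sellers' price rises by ps − p* = 19.21875 − 17.96875 = 1.25.
So producers capture 1.25/2 = 0.625 of each unit of subsidy.

Producer share = 0.625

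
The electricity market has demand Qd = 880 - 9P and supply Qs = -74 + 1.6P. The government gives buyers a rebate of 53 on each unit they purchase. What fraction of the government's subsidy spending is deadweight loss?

Pre-subsidy: 880 - 9P = -74 + 1.6P gives P* = 90, Q* = 70.
With the rebate, buyers effectively pay Pb = Ps − 53, where Ps is the price sellers receive.
Demand in terms of Ps becomes Qd = 880 − 9(Ps − 53) = 1357 - 9Ps. Setting this equal to supply: 1357 - 9Ps = -74 + 1.6Ps, so Ps = 135.
Buyers pay Pb = 135 − 53 = 82; Q' = -74 + 1.6·135 = 142.
ΔCS = ½(70 + 142)(90 − 82) = 848; ΔPS = ½(70 + 142)(135 − 90) = 4770.
Government spending = 53 × 142 = 7526.
DWL = ½ × 53 × (142 − 70) = 1908; fraction = 1908 / 7526 = 18/71.

DWL / government spending = 18/71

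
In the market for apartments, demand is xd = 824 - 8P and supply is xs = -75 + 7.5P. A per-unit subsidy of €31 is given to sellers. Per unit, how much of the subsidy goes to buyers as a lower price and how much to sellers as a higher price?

Pre-subsidy: 824 - 8P = -75 + 7.5P gives P* = 58, x* = 360.
With the subsidy, sellers receive Ps = Pb + 31 for each unit, where Pb is the price buyers pay.
Supply in terms of Pb becomes xs = -75 + 7.5(Pb + 31) = 157.5 + 7.5Pb. Setting this equal to demand: 824 - 8Pb = 157.5 + 7.5Pb, so Pb = 43.
Sellers receive Ps = 43 + 31 = 74; x' = 824 − 8·43 = 480.
Buyers' price falls by P* − Pb = 58 − 43 = 15; sellers' price rises by Ps − P* = 74 − 58 = 16.

Buyers gain €15 per unit; sellers gain €16 per unit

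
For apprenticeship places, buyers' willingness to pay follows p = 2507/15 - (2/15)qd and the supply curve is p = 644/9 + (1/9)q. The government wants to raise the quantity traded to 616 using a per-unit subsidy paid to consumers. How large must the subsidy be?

Required subsidy s = 55 per unit

At q = 616, from the demand curve buyers pay pb = 2507/15 − (2/15)·616 = 85; from the supply curve sellers need ps = 644/9 + (1/9)·616 = 140.
The subsidy must fill the gap: s = ps − pb = 140 − 85 = 55.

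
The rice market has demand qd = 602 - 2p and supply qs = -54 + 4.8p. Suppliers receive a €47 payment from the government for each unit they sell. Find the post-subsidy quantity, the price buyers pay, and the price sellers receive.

q' = 8082/17; buyers pay 1076/17; sellers receive 1875/17

Pre-subsidy: 602 - 2p = -54 + 4.8p gives p* = 1640/17, q* = 6954/17.
With the subsidy, sellers receive ps = pb + 47 for each unit, where pb is the price buyers pay.
Supply in terms of pb becomes qs = -54 + 4.8(pb + 47) = 171.6 + 4.8pb. Setting this equal to demand: 602 - 2pb = 171.6 + 4.8pb, so pb = 1076/17.
Sellers receive ps = 1076/17 + 47 = 1875/17; q' = 602 − 2·(1076/17) = 8082/17.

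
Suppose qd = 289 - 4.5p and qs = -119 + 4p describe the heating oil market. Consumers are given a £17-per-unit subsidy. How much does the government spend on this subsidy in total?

Pre-subsidy: 289 - 4.5p = -119 + 4p gives p* = 48, q* = 73.
With the rebate, buyers effectively pay pb = ps − 17, where ps is the price sellers receive.
Demand in terms of ps becomes qd = 289 − 4.5(ps − 17) = 365.5 - 4.5ps. Setting this equal to supply: 365.5 - 4.5ps = -119 + 4ps, so ps = 57.
Buyers pay pb = 57 − 17 = 40; q' = -119 + 4·57 = 109.
Government outlay = subsidy × quantity = 17 × 109 = 1853.

Government cost = £1853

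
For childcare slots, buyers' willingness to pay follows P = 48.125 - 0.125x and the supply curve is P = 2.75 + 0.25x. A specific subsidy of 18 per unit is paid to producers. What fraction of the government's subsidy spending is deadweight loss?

DWL / government spending = 24/169

Pre-subsidy: 48.125 - 0.125x = 2.75 + 0.25x gives x* = 121 and P* = 33.
With the subsidy, sellers receive Ps = Pb + 18 for each unit, where Pb is the price buyers pay.
On the curves, Pb = 48.125 - 0.125x and Ps = 2.75 + 0.25x; the wedge Ps − Pb = 18 gives 2.75 + 0.25x − (48.125 - 0.125x) = 18, so x' = 169.
Then Pb = 48.125 − 0.125·169 = 27 and Ps = 2.75 + 0.25·169 = 45.
ΔCS = ½(121 + 169)(33 − 27) = 870; ΔPS = ½(121 + 169)(45 − 33) = 1740.
Government spending = 18 × 169 = 3042.
DWL = ½ × 18 × (169 − 121) = 432; fraction = 432 / 3042 = 24/169.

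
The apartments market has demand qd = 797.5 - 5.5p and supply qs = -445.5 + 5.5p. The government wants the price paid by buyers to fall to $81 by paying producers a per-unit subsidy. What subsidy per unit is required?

At a buyer price of 81, quantity demanded is 797.5 − 5.5·81 = 352.
Sellers supply 352 only when they receive ps with -445.5 + 5.5·ps = 352, i.e. ps = 145.
s = ps − pb = 145 − 81 = 64.

Required subsidy s = $64 per unit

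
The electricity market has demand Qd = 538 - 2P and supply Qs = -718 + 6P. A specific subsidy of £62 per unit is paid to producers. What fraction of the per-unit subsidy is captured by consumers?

Consumer share = 0.75

Pre-subsidy: 538 - 2P = -718 + 6P gives P* = 157, Q* = 224.
With the subsidy, sellers receive Ps = Pb + 62 for each unit, where Pb is the price buyers pay.
Supply in terms of Pb becomes Qs = -718 + 6(Pb + 62) = -346 + 6Pb. Setting this equal to demand: 538 - 2Pb = -346 + 6Pb, so Pb = 110.5.
Sellers receive Ps = 110.5 + 62 = 172.5; Q' = 538 − 2·110.5 = 317.
Buyers' price falls by P* − Pb = 157 − 110.5 = 46.5; sellers' price rises by Ps − P* = 172.5 − 157 = 15.5.
So consumers capture 46.5/62 = 0.75 of each unit of subsidy.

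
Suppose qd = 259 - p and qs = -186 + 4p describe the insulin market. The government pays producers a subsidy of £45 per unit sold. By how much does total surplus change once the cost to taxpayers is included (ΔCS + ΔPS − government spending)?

Net change in total surplus = -£810

Pre-subsidy: 259 - p = -186 + 4p gives p* = 89, q* = 170.
With the subsidy, sellers receive ps = pb + 45 for each unit, where pb is the price buyers pay.
Supply in terms of pb becomes qs = -186 + 4(pb + 45) = -6 + 4pb. Setting this equal to demand: 259 - pb = -6 + 4pb, so pb = 53.
Sellers receive ps = 53 + 45 = 98; q' = 259 − 1·53 = 206.
ΔCS = ½(170 + 206)(89 − 53) = 6768; ΔPS = ½(170 + 206)(98 − 89) = 1692.
Government spending = 45 × 206 = 9270.
Net change = 6768 + 1692 − 9270 = -810. The loss equals the DWL triangle ½·45·36.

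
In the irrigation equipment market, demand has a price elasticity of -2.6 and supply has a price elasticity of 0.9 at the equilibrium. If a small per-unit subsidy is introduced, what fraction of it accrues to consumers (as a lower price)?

For a small subsidy around the equilibrium, the benefit split depends on the relative slopes, which at a point are proportional to the elasticities.
Buyer share = εs/(εs + |εd|) = 0.9/(0.9 + 2.6) = 9/35; seller share = |εd|/(εs + |εd|) = 26/35.

Consumer share = 9/35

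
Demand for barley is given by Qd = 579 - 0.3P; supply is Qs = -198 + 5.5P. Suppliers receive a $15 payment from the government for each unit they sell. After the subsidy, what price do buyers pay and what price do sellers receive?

Buyers pay 6945/58; sellers receive 7815/58

Pre-subsidy: 579 - 0.3P = -198 + 5.5P gives P* = 3885/29, Q* = 31251/58.
With the subsidy, sellers receive Ps = Pb + 15 for each unit, where Pb is the price buyers pay.
Supply in terms of Pb becomes Qs = -198 + 5.5(Pb + 15) = -115.5 + 5.5Pb. Setting this equal to demand: 579 - 0.3Pb = -115.5 + 5.5Pb, so Pb = 6945/58.
Sellers receive Ps = 6945/58 + 15 = 7815/58; Q' = 579 − 0.3·(6945/58) = 62997/116.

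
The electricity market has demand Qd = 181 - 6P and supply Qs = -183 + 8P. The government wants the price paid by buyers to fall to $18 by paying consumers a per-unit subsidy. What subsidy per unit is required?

Required subsidy s = $14 per unit

At a buyer price of 18, quantity demanded is 181 − 6·18 = 73.
Sellers supply 73 only when they receive Ps with -183 + 8·Ps = 73, i.e. Ps = 32.
s = Ps − Pb = 32 − 18 = 14.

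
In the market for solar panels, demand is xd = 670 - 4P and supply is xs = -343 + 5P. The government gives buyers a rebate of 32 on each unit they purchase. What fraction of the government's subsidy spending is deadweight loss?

Pre-subsidy: 670 - 4P = -343 + 5P gives P* = 1013/9, x* = 1978/9.
With the rebate, buyers effectively pay Pb = Ps − 32, where Ps is the price sellers receive.
Demand in terms of Ps becomes xd = 670 − 4(Ps − 32) = 798 - 4Ps. Setting this equal to supply: 798 - 4Ps = -343 + 5Ps, so Ps = 1141/9.
Buyers pay Pb = 1141/9 − 32 = 853/9; x' = -343 + 5·(1141/9) = 2618/9.
ΔCS = ½(1978/9 + 2618/9)(1013/9 − 853/9) = 122560/27; ΔPS = ½(1978/9 + 2618/9)(1141/9 − 1013/9) = 98048/27.
Government spending = 32 × 2618/9 = 83776/9.
DWL = ½ × 32 × (2618/9 − 1978/9) = 10240/9; fraction = (10240/9) / (83776/9) = 160/1309.

DWL / government spending = 160/1309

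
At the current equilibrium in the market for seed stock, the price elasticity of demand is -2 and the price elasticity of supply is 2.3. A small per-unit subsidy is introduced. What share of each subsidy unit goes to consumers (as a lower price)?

For a small subsidy around the equilibrium, the benefit split depends on the relative slopes, which at a point are proportional to the elasticities.
Buyer share = εs/(εs + |εd|) = 2.3/(2.3 + 2) = 23/43; seller share = |εd|/(εs + |εd|) = 20/43.

Consumer share = 23/43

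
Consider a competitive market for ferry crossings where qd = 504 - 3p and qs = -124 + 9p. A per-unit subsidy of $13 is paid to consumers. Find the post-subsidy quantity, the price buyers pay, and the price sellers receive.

q' = 376.25; buyers pay 511/12; sellers receive 667/12

Pre-subsidy: 504 - 3p = -124 + 9p gives p* = 157/3, q* = 347.
With the rebate, buyers effectively pay pb = ps − 13, where ps is the price sellers receive.
Demand in terms of ps becomes qd = 504 − 3(ps − 13) = 543 - 3ps. Setting this equal to supply: 543 - 3ps = -124 + 9ps, so ps = 667/12.
Buyers pay pb = 667/12 − 13 = 511/12; q' = -124 + 9·(667/12) = 376.25.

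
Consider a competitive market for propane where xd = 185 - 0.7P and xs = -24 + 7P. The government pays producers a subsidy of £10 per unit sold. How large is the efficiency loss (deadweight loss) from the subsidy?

Deadweight loss = 350/11

Pre-subsidy: 185 - 0.7P = -24 + 7P gives P* = 190/7, x* = 166.
With the subsidy, sellers receive Ps = Pb + 10 for each unit, where Pb is the price buyers pay.
Supply in terms of Pb becomes xs = -24 + 7(Pb + 10) = 46 + 7Pb. Setting this equal to demand: 185 - 0.7Pb = 46 + 7Pb, so Pb = 1390/77.
Sellers receive Ps = 1390/77 + 10 = 2160/77; x' = 185 − 0.7·(1390/77) = 1896/11.
The subsidy expands output by 1896/11 − 166 = 70/11 past the efficient level; on those units the gap between marginal cost and willingness to pay runs from 0 up to 10.
DWL = ½ × 10 × 70/11 = 350/11.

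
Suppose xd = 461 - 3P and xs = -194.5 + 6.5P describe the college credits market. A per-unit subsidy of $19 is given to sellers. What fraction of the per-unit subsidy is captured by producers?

Producer share = 6/19

Pre-subsidy: 461 - 3P = -194.5 + 6.5P gives P* = 69, x* = 254.
With the subsidy, sellers receive Ps = Pb + 19 for each unit, where Pb is the price buyers pay.
Supply in terms of Pb becomes xs = -194.5 + 6.5(Pb + 19) = -71 + 6.5Pb. Setting this equal to demand: 461 - 3Pb = -71 + 6.5Pb, so Pb = 56.
Sellers receive Ps = 56 + 19 = 75; x' = 461 − 3·56 = 293.
Buyers' price falls by P* − Pb = 69 − 56 = 13; sellers' price rises by Ps − P* = 75 − 69 = 6.
So producers capture 6/19 = 6/19 of each unit of subsidy.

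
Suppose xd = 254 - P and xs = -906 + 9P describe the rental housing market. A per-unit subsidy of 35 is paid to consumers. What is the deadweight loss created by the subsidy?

Pre-subsidy: 254 - P = -906 + 9P gives P* = 116, x* = 138.
With the rebate, buyers effectively pay Pb = Ps − 35, where Ps is the price sellers receive.
Demand in terms of Ps becomes xd = 254 − 1(Ps − 35) = 289 - Ps. Setting this equal to supply: 289 - Ps = -906 + 9Ps, so Ps = 119.5.
Buyers pay Pb = 119.5 − 35 = 84.5; x' = -906 + 9·119.5 = 169.5.
The subsidy expands output by 169.5 − 138 = 31.5 past the efficient level; on those units the gap between marginal cost and willingness to pay runs from 0 up to 35.
DWL = ½ × 35 × 31.5 = 551.25.

Deadweight loss = 551.25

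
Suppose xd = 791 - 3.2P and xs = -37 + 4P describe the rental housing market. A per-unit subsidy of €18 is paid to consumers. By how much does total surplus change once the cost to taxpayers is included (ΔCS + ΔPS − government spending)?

Pre-subsidy: 791 - 3.2P = -37 + 4P gives P* = 115, x* = 423.
With the rebate, buyers effectively pay Pb = Ps − 18, where Ps is the price sellers receive.
Demand in terms of Ps becomes xd = 791 − 3.2(Ps − 18) = 848.6 - 3.2Ps. Setting this equal to supply: 848.6 - 3.2Ps = -37 + 4Ps, so Ps = 123.
Buyers pay Pb = 123 − 18 = 105; x' = -37 + 4·123 = 455.
ΔCS = ½(423 + 455)(115 − 105) = 4390; ΔPS = ½(423 + 455)(123 − 115) = 3512.
Government spending = 18 × 455 = 8190.
Net change = 4390 + 3512 − 8190 = -288. The loss equals the DWL triangle ½·18·32.

Net change in total surplus = -€288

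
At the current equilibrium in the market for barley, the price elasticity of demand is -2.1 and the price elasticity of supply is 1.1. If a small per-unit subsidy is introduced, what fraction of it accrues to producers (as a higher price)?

For a small subsidy around the equilibrium, the benefit split depends on the relative slopes, which at a point are proportional to the elasticities.
Buyer share = εs/(εs + |εd|) = 1.1/(1.1 + 2.1) = 0.34375; seller share = |εd|/(εs + |εd|) = 0.65625.
So producers capture 0.65625 of the subsidy.

Producer share = 0.65625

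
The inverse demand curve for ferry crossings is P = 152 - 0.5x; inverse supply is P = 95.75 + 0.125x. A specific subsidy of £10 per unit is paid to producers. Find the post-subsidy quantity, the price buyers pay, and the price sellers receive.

x' = 106; buyers pay £99; sellers receive £109

Pre-subsidy: 152 - 0.5x = 95.75 + 0.125x gives x* = 90 and P* = 107.
With the subsidy, sellers receive Ps = Pb + 10 for each unit, where Pb is the price buyers pay.
On the curves, Pb = 152 - 0.5x and Ps = 95.75 + 0.125x; the wedge Ps − Pb = 10 gives 95.75 + 0.125x − (152 - 0.5x) = 10, so x' = 106.
Then Pb = 152 − 0.5·106 = 99 and Ps = 95.75 + 0.125·106 = 109.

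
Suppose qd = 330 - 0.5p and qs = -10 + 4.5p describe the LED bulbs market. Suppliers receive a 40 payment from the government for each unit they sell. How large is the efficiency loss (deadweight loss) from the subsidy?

Deadweight loss = 360

Pre-subsidy: 330 - 0.5p = -10 + 4.5p gives p* = 68, q* = 296.
With the subsidy, sellers receive ps = pb + 40 for each unit, where pb is the price buyers pay.
Supply in terms of pb becomes qs = -10 + 4.5(pb + 40) = 170 + 4.5pb. Setting this equal to demand: 330 - 0.5pb = 170 + 4.5pb, so pb = 32.
Sellers receive ps = 32 + 40 = 72; q' = 330 − 0.5·32 = 314.
The subsidy expands output by 314 − 296 = 18 past the efficient level; on those units the gap between marginal cost and willingness to pay runs from 0 up to 40.
DWL = ½ × 40 × 18 = 360.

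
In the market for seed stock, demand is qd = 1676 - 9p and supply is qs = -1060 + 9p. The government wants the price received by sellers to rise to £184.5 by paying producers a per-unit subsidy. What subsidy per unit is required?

Required subsidy s = £65 per unit

At a seller price of 184.5, quantity supplied is -1060 + 9·184.5 = 600.5.
Buyers absorb 600.5 only when they pay pb with 1676 − 9·pb = 600.5, i.e. pb = 119.5.
s = ps − pb = 184.5 − 119.5 = 65.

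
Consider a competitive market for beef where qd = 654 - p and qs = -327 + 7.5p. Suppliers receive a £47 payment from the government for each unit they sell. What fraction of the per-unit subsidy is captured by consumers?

Pre-subsidy: 654 - p = -327 + 7.5p gives p* = 1962/17, q* = 9156/17.
With the subsidy, sellers receive ps = pb + 47 for each unit, where pb is the price buyers pay.
Supply in terms of pb becomes qs = -327 + 7.5(pb + 47) = 25.5 + 7.5pb. Setting this equal to demand: 654 - pb = 25.5 + 7.5pb, so pb = 1257/17.
Sellers receive ps = 1257/17 + 47 = 2056/17; q' = 654 − 1·(1257/17) = 9861/17.
Buyers' price falls by p* − pb = 1962/17 − 1257/17 = 705/17; sellers' price rises by ps − p* = 2056/17 − 1962/17 = 94/17.
So consumers capture (705/17)/47 = 15/17 of each unit of subsidy.

Consumer share = 15/17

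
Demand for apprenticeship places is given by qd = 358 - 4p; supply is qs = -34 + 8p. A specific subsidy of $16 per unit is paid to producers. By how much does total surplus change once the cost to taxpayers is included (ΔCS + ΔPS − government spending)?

Pre-subsidy: 358 - 4p = -34 + 8p gives p* = 98/3, q* = 682/3.
With the subsidy, sellers receive ps = pb + 16 for each unit, where pb is the price buyers pay.
Supply in terms of pb becomes qs = -34 + 8(pb + 16) = 94 + 8pb. Setting this equal to demand: 358 - 4pb = 94 + 8pb, so pb = 22.
Sellers receive ps = 22 + 16 = 38; q' = 358 − 4·22 = 270.
ΔCS = ½(682/3 + 270)(98/3 − 22) = 23872/9; ΔPS = ½(682/3 + 270)(38 − 98/3) = 11936/9.
Government spending = 16 × 270 = 4320.
Net change = 23872/9 + 11936/9 − 4320 = -1024/3. The loss equals the DWL triangle ½·16·128/3.

Net change in total surplus = -1024/3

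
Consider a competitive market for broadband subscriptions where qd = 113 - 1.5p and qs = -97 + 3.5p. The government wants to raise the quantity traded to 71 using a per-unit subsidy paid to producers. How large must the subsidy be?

Required subsidy s = 20 per unit

At q = 71, invert demand for the buyer price: pb = (113 − 71)/1.5 = 28; invert supply for the seller price: ps = (71 − (-97))/3.5 = 48.
The subsidy must fill the gap: s = ps − pb = 48 − 28 = 20.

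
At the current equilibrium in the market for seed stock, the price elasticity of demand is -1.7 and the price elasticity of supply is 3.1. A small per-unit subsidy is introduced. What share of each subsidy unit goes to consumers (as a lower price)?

Consumer share = 31/48

For a small subsidy around the equilibrium, the benefit split depends on the relative slopes, which at a point are proportional to the elasticities.
Buyer share = εs/(εs + |εd|) = 3.1/(3.1 + 1.7) = 31/48; seller share = |εd|/(εs + |εd|) = 17/48.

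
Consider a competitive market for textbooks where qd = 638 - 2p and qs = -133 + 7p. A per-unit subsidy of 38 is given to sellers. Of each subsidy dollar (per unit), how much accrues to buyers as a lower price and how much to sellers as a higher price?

Buyers gain 266/9 per unit; sellers gain 76/9 per unit

Pre-subsidy: 638 - 2p = -133 + 7p gives p* = 257/3, q* = 1400/3.
With the subsidy, sellers receive ps = pb + 38 for each unit, where pb is the price buyers pay.
Supply in terms of pb becomes qs = -133 + 7(pb + 38) = 133 + 7pb. Setting this equal to demand: 638 - 2pb = 133 + 7pb, so pb = 505/9.
Sellers receive ps = 505/9 + 38 = 847/9; q' = 638 − 2·(505/9) = 4732/9.
Buyers' price falls by p* − pb = 257/3 − 505/9 = 266/9; sellers' price rises by ps − p* = 847/9 − 257/3 = 76/9.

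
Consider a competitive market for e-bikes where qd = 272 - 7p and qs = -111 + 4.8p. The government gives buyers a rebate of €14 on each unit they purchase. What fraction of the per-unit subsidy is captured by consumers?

Consumer share = 24/59

Pre-subsidy: 272 - 7p = -111 + 4.8p gives p* = 1915/59, q* = 2643/59.
With the rebate, buyers effectively pay pb = ps − 14, where ps is the price sellers receive.
Demand in terms of ps becomes qd = 272 − 7(ps − 14) = 370 - 7ps. Setting this equal to supply: 370 - 7ps = -111 + 4.8ps, so ps = 2405/59.
Buyers pay pb = 2405/59 − 14 = 1579/59; q' = -111 + 4.8·(2405/59) = 4995/59.
Buyers' price falls by p* − pb = 1915/59 − 1579/59 = 336/59; sellers' price rises by ps − p* = 2405/59 − 1915/59 = 490/59.
So consumers capture (336/59)/14 = 24/59 of each unit of subsidy.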